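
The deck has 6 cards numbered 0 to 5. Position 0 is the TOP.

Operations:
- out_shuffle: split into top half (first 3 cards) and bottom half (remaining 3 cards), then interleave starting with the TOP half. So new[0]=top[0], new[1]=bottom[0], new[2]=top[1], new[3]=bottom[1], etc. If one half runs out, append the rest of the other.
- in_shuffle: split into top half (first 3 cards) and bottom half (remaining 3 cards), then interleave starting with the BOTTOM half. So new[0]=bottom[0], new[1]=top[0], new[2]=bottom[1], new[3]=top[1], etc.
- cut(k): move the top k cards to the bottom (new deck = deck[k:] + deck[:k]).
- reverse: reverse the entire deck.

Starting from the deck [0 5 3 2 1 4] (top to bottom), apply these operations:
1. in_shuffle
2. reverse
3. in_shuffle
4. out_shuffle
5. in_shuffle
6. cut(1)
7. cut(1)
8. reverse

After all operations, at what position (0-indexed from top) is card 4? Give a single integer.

Answer: 4

Derivation:
After op 1 (in_shuffle): [2 0 1 5 4 3]
After op 2 (reverse): [3 4 5 1 0 2]
After op 3 (in_shuffle): [1 3 0 4 2 5]
After op 4 (out_shuffle): [1 4 3 2 0 5]
After op 5 (in_shuffle): [2 1 0 4 5 3]
After op 6 (cut(1)): [1 0 4 5 3 2]
After op 7 (cut(1)): [0 4 5 3 2 1]
After op 8 (reverse): [1 2 3 5 4 0]
Card 4 is at position 4.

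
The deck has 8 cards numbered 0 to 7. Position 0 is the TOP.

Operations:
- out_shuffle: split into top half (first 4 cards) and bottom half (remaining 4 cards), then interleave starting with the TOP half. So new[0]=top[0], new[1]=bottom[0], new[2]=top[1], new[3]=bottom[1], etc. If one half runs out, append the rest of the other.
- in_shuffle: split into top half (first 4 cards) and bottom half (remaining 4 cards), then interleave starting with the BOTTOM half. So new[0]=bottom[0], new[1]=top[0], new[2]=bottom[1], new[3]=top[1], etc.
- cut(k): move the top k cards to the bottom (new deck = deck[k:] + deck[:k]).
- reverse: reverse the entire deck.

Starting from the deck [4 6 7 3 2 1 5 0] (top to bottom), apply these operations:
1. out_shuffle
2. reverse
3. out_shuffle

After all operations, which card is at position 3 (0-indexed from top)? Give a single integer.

Answer: 6

Derivation:
After op 1 (out_shuffle): [4 2 6 1 7 5 3 0]
After op 2 (reverse): [0 3 5 7 1 6 2 4]
After op 3 (out_shuffle): [0 1 3 6 5 2 7 4]
Position 3: card 6.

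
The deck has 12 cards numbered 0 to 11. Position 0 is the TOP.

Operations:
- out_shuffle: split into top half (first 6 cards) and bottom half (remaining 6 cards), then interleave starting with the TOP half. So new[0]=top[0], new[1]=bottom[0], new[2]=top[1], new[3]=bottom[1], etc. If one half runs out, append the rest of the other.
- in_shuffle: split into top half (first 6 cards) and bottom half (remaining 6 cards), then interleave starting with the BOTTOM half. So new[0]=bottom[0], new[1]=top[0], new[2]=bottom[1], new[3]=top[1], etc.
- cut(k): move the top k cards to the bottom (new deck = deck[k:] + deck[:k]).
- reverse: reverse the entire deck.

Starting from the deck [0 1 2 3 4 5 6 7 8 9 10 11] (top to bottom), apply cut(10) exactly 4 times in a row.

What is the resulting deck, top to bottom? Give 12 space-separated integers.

After op 1 (cut(10)): [10 11 0 1 2 3 4 5 6 7 8 9]
After op 2 (cut(10)): [8 9 10 11 0 1 2 3 4 5 6 7]
After op 3 (cut(10)): [6 7 8 9 10 11 0 1 2 3 4 5]
After op 4 (cut(10)): [4 5 6 7 8 9 10 11 0 1 2 3]

Answer: 4 5 6 7 8 9 10 11 0 1 2 3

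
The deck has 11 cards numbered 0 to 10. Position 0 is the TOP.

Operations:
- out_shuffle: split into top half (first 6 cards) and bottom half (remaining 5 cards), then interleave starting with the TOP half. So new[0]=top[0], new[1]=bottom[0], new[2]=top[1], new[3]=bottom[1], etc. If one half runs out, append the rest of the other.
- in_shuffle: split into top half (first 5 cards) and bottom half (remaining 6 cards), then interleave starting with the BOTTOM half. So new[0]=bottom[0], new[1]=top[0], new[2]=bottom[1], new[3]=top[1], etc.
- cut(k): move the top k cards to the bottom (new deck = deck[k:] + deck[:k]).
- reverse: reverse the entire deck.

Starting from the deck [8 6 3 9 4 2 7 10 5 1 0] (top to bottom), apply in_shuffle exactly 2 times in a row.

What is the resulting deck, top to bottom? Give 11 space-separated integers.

After op 1 (in_shuffle): [2 8 7 6 10 3 5 9 1 4 0]
After op 2 (in_shuffle): [3 2 5 8 9 7 1 6 4 10 0]

Answer: 3 2 5 8 9 7 1 6 4 10 0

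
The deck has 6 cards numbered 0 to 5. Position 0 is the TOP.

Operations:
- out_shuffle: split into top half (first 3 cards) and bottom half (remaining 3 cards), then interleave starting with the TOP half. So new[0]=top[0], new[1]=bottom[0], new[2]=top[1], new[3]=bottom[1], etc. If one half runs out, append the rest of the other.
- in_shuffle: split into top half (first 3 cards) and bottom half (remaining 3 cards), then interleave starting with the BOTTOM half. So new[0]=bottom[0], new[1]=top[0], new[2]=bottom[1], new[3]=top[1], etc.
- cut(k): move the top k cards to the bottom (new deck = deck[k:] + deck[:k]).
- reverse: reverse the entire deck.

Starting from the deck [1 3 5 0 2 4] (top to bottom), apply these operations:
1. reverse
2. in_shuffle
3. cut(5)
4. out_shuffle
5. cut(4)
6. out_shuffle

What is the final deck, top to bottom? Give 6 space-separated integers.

After op 1 (reverse): [4 2 0 5 3 1]
After op 2 (in_shuffle): [5 4 3 2 1 0]
After op 3 (cut(5)): [0 5 4 3 2 1]
After op 4 (out_shuffle): [0 3 5 2 4 1]
After op 5 (cut(4)): [4 1 0 3 5 2]
After op 6 (out_shuffle): [4 3 1 5 0 2]

Answer: 4 3 1 5 0 2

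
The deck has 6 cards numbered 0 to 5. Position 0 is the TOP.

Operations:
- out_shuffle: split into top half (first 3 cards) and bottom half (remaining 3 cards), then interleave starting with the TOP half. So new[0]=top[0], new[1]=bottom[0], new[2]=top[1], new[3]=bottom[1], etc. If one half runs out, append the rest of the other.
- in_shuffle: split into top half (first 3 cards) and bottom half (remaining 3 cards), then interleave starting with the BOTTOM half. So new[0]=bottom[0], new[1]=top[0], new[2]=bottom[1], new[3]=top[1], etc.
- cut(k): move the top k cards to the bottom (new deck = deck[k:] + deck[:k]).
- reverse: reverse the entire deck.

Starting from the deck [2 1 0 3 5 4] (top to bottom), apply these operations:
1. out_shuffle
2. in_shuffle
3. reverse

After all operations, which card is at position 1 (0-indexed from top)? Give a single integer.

After op 1 (out_shuffle): [2 3 1 5 0 4]
After op 2 (in_shuffle): [5 2 0 3 4 1]
After op 3 (reverse): [1 4 3 0 2 5]
Position 1: card 4.

Answer: 4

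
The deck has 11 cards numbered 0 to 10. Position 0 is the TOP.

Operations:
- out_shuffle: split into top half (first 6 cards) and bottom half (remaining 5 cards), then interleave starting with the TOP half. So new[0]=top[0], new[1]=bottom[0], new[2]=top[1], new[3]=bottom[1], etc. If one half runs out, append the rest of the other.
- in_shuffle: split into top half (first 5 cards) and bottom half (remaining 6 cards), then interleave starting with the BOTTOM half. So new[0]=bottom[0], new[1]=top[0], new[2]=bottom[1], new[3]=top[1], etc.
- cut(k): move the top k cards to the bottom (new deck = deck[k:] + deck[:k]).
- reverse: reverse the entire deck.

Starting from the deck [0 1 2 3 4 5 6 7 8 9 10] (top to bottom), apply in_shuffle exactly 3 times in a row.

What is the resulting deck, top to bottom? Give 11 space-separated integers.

Answer: 6 2 9 5 1 8 4 0 7 3 10

Derivation:
After op 1 (in_shuffle): [5 0 6 1 7 2 8 3 9 4 10]
After op 2 (in_shuffle): [2 5 8 0 3 6 9 1 4 7 10]
After op 3 (in_shuffle): [6 2 9 5 1 8 4 0 7 3 10]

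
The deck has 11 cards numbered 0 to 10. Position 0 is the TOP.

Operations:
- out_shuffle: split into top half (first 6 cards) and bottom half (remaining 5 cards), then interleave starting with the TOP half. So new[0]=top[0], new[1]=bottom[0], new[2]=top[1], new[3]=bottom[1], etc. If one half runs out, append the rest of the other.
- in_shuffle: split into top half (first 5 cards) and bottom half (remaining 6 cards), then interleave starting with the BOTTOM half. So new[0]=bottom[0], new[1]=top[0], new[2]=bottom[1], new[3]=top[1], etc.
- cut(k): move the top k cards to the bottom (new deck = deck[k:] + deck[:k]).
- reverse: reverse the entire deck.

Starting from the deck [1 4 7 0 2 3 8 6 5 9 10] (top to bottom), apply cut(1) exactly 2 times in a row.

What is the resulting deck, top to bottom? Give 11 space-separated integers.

Answer: 7 0 2 3 8 6 5 9 10 1 4

Derivation:
After op 1 (cut(1)): [4 7 0 2 3 8 6 5 9 10 1]
After op 2 (cut(1)): [7 0 2 3 8 6 5 9 10 1 4]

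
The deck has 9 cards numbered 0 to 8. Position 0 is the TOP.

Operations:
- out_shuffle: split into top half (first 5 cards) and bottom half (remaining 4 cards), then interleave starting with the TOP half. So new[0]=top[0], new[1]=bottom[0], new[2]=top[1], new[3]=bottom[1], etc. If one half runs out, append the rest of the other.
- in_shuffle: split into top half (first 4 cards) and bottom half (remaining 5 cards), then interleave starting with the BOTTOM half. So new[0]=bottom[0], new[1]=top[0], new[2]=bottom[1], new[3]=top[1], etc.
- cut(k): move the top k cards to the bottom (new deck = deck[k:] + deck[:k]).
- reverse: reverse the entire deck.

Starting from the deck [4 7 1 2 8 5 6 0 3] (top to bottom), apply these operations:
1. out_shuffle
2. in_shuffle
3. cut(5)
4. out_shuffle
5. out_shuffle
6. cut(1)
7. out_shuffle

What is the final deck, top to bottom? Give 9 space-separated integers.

After op 1 (out_shuffle): [4 5 7 6 1 0 2 3 8]
After op 2 (in_shuffle): [1 4 0 5 2 7 3 6 8]
After op 3 (cut(5)): [7 3 6 8 1 4 0 5 2]
After op 4 (out_shuffle): [7 4 3 0 6 5 8 2 1]
After op 5 (out_shuffle): [7 5 4 8 3 2 0 1 6]
After op 6 (cut(1)): [5 4 8 3 2 0 1 6 7]
After op 7 (out_shuffle): [5 0 4 1 8 6 3 7 2]

Answer: 5 0 4 1 8 6 3 7 2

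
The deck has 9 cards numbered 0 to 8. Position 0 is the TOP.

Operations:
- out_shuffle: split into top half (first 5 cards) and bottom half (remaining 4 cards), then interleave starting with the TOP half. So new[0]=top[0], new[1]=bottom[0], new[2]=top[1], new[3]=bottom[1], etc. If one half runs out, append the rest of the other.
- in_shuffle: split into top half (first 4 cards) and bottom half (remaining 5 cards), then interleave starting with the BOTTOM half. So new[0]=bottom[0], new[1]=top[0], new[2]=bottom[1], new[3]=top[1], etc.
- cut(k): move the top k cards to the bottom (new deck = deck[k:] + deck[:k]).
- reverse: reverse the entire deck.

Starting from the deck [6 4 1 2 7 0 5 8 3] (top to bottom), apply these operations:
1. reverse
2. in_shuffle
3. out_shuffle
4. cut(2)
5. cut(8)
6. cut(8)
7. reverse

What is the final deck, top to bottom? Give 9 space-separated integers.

After op 1 (reverse): [3 8 5 0 7 2 1 4 6]
After op 2 (in_shuffle): [7 3 2 8 1 5 4 0 6]
After op 3 (out_shuffle): [7 5 3 4 2 0 8 6 1]
After op 4 (cut(2)): [3 4 2 0 8 6 1 7 5]
After op 5 (cut(8)): [5 3 4 2 0 8 6 1 7]
After op 6 (cut(8)): [7 5 3 4 2 0 8 6 1]
After op 7 (reverse): [1 6 8 0 2 4 3 5 7]

Answer: 1 6 8 0 2 4 3 5 7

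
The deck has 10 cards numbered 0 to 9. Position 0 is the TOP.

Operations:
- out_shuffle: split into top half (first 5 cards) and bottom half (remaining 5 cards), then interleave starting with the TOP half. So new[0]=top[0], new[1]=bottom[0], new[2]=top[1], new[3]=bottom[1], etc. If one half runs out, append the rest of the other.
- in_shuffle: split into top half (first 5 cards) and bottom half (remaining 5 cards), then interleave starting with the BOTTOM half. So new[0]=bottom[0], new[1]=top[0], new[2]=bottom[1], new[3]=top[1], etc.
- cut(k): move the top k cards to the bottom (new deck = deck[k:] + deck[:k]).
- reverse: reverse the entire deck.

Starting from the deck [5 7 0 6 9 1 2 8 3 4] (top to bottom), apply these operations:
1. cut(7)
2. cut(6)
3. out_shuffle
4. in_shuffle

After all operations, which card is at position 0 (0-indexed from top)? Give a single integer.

After op 1 (cut(7)): [8 3 4 5 7 0 6 9 1 2]
After op 2 (cut(6)): [6 9 1 2 8 3 4 5 7 0]
After op 3 (out_shuffle): [6 3 9 4 1 5 2 7 8 0]
After op 4 (in_shuffle): [5 6 2 3 7 9 8 4 0 1]
Position 0: card 5.

Answer: 5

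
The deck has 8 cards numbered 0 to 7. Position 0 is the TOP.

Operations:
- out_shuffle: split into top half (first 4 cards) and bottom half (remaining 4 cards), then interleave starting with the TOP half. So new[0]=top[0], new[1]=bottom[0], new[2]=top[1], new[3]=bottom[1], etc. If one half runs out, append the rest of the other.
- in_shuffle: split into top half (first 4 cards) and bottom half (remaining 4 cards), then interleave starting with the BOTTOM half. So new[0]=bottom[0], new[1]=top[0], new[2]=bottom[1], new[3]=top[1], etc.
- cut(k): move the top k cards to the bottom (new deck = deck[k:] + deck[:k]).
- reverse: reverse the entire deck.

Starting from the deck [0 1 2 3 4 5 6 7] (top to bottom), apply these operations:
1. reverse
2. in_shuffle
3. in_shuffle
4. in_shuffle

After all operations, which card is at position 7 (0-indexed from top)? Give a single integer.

Answer: 7

Derivation:
After op 1 (reverse): [7 6 5 4 3 2 1 0]
After op 2 (in_shuffle): [3 7 2 6 1 5 0 4]
After op 3 (in_shuffle): [1 3 5 7 0 2 4 6]
After op 4 (in_shuffle): [0 1 2 3 4 5 6 7]
Position 7: card 7.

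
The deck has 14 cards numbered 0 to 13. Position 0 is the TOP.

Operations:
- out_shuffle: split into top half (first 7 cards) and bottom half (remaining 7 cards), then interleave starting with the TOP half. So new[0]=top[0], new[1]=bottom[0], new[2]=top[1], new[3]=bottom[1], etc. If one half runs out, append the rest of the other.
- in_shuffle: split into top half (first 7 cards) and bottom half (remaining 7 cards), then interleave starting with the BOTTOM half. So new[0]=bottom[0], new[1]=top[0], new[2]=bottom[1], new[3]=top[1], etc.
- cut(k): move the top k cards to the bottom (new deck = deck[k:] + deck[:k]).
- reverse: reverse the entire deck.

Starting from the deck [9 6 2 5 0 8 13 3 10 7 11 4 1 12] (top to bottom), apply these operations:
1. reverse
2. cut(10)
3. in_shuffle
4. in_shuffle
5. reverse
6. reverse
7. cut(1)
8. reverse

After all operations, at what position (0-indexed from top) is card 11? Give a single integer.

After op 1 (reverse): [12 1 4 11 7 10 3 13 8 0 5 2 6 9]
After op 2 (cut(10)): [5 2 6 9 12 1 4 11 7 10 3 13 8 0]
After op 3 (in_shuffle): [11 5 7 2 10 6 3 9 13 12 8 1 0 4]
After op 4 (in_shuffle): [9 11 13 5 12 7 8 2 1 10 0 6 4 3]
After op 5 (reverse): [3 4 6 0 10 1 2 8 7 12 5 13 11 9]
After op 6 (reverse): [9 11 13 5 12 7 8 2 1 10 0 6 4 3]
After op 7 (cut(1)): [11 13 5 12 7 8 2 1 10 0 6 4 3 9]
After op 8 (reverse): [9 3 4 6 0 10 1 2 8 7 12 5 13 11]
Card 11 is at position 13.

Answer: 13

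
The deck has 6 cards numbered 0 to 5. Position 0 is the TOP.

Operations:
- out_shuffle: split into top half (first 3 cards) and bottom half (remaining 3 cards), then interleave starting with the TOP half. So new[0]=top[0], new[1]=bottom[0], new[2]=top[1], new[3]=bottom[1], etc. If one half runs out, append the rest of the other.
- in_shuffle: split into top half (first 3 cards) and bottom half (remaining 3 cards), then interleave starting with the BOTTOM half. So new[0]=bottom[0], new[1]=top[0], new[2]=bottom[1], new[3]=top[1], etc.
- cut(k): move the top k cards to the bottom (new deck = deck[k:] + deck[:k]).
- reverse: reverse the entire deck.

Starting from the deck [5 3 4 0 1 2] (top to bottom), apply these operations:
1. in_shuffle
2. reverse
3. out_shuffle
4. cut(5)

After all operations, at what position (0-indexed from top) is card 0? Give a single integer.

After op 1 (in_shuffle): [0 5 1 3 2 4]
After op 2 (reverse): [4 2 3 1 5 0]
After op 3 (out_shuffle): [4 1 2 5 3 0]
After op 4 (cut(5)): [0 4 1 2 5 3]
Card 0 is at position 0.

Answer: 0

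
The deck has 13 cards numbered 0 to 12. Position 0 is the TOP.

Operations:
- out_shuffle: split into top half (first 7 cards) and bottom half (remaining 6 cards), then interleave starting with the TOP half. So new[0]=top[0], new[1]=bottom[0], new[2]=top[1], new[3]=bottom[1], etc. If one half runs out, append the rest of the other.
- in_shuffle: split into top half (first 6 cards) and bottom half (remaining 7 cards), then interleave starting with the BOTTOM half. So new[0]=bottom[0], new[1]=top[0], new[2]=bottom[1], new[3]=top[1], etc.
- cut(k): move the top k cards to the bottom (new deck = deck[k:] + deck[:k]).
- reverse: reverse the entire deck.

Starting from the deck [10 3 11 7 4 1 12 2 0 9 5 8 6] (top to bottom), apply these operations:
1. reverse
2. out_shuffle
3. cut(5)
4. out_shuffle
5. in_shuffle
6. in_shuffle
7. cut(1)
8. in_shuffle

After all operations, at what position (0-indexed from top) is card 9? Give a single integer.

Answer: 8

Derivation:
After op 1 (reverse): [6 8 5 9 0 2 12 1 4 7 11 3 10]
After op 2 (out_shuffle): [6 1 8 4 5 7 9 11 0 3 2 10 12]
After op 3 (cut(5)): [7 9 11 0 3 2 10 12 6 1 8 4 5]
After op 4 (out_shuffle): [7 12 9 6 11 1 0 8 3 4 2 5 10]
After op 5 (in_shuffle): [0 7 8 12 3 9 4 6 2 11 5 1 10]
After op 6 (in_shuffle): [4 0 6 7 2 8 11 12 5 3 1 9 10]
After op 7 (cut(1)): [0 6 7 2 8 11 12 5 3 1 9 10 4]
After op 8 (in_shuffle): [12 0 5 6 3 7 1 2 9 8 10 11 4]
Card 9 is at position 8.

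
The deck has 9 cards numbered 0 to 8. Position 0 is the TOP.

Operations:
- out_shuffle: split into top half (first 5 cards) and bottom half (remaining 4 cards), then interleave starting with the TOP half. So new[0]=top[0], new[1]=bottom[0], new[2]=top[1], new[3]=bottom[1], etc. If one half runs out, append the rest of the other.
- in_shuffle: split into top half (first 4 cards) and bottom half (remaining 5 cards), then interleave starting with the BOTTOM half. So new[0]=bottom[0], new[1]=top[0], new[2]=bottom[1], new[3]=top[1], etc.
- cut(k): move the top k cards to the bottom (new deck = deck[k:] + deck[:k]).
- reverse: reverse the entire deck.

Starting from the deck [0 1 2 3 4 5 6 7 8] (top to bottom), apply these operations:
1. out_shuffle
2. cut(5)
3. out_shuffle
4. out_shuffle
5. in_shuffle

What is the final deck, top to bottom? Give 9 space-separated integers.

Answer: 3 7 2 6 1 5 0 4 8

Derivation:
After op 1 (out_shuffle): [0 5 1 6 2 7 3 8 4]
After op 2 (cut(5)): [7 3 8 4 0 5 1 6 2]
After op 3 (out_shuffle): [7 5 3 1 8 6 4 2 0]
After op 4 (out_shuffle): [7 6 5 4 3 2 1 0 8]
After op 5 (in_shuffle): [3 7 2 6 1 5 0 4 8]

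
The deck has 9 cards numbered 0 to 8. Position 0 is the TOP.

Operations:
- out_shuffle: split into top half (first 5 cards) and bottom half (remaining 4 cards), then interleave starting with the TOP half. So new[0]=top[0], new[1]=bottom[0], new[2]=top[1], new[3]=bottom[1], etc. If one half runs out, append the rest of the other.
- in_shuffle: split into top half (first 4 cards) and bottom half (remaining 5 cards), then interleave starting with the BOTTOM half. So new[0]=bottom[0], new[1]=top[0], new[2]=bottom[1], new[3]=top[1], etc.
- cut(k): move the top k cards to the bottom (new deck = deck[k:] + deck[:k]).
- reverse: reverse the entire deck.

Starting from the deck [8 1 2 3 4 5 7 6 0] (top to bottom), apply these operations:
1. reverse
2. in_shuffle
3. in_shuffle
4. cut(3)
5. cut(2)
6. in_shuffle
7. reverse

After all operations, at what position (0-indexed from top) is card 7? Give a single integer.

Answer: 4

Derivation:
After op 1 (reverse): [0 6 7 5 4 3 2 1 8]
After op 2 (in_shuffle): [4 0 3 6 2 7 1 5 8]
After op 3 (in_shuffle): [2 4 7 0 1 3 5 6 8]
After op 4 (cut(3)): [0 1 3 5 6 8 2 4 7]
After op 5 (cut(2)): [3 5 6 8 2 4 7 0 1]
After op 6 (in_shuffle): [2 3 4 5 7 6 0 8 1]
After op 7 (reverse): [1 8 0 6 7 5 4 3 2]
Card 7 is at position 4.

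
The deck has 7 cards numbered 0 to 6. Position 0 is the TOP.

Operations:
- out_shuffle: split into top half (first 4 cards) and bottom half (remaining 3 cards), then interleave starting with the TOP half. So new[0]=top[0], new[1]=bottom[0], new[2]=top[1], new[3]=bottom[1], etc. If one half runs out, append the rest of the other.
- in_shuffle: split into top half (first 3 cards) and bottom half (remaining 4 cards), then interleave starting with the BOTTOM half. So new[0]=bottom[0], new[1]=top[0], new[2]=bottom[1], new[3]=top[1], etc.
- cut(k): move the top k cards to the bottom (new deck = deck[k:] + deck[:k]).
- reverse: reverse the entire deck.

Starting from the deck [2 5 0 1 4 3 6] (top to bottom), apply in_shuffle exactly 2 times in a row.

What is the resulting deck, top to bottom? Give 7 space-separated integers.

Answer: 5 1 3 2 0 4 6

Derivation:
After op 1 (in_shuffle): [1 2 4 5 3 0 6]
After op 2 (in_shuffle): [5 1 3 2 0 4 6]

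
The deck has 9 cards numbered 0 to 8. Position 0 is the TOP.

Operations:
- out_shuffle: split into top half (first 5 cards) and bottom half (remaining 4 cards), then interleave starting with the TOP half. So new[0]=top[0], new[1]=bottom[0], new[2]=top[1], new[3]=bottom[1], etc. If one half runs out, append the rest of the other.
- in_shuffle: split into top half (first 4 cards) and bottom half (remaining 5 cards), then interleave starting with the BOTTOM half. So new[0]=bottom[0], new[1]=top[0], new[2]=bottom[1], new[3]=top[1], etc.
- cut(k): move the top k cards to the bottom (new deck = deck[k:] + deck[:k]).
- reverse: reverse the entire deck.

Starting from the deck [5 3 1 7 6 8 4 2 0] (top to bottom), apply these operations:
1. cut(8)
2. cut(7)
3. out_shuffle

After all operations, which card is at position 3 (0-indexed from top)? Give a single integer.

After op 1 (cut(8)): [0 5 3 1 7 6 8 4 2]
After op 2 (cut(7)): [4 2 0 5 3 1 7 6 8]
After op 3 (out_shuffle): [4 1 2 7 0 6 5 8 3]
Position 3: card 7.

Answer: 7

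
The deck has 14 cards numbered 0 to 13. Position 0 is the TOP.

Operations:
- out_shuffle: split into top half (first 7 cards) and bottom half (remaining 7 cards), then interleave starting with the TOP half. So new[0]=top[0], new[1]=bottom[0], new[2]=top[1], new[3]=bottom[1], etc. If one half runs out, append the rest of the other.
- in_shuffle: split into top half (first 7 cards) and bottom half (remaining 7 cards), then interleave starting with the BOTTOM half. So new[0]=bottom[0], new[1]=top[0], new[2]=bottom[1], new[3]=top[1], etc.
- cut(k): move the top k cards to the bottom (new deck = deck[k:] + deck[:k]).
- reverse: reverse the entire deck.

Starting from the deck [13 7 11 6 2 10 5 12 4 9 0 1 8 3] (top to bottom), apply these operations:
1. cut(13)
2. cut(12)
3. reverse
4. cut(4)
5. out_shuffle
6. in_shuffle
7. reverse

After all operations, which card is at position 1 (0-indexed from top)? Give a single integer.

After op 1 (cut(13)): [3 13 7 11 6 2 10 5 12 4 9 0 1 8]
After op 2 (cut(12)): [1 8 3 13 7 11 6 2 10 5 12 4 9 0]
After op 3 (reverse): [0 9 4 12 5 10 2 6 11 7 13 3 8 1]
After op 4 (cut(4)): [5 10 2 6 11 7 13 3 8 1 0 9 4 12]
After op 5 (out_shuffle): [5 3 10 8 2 1 6 0 11 9 7 4 13 12]
After op 6 (in_shuffle): [0 5 11 3 9 10 7 8 4 2 13 1 12 6]
After op 7 (reverse): [6 12 1 13 2 4 8 7 10 9 3 11 5 0]
Position 1: card 12.

Answer: 12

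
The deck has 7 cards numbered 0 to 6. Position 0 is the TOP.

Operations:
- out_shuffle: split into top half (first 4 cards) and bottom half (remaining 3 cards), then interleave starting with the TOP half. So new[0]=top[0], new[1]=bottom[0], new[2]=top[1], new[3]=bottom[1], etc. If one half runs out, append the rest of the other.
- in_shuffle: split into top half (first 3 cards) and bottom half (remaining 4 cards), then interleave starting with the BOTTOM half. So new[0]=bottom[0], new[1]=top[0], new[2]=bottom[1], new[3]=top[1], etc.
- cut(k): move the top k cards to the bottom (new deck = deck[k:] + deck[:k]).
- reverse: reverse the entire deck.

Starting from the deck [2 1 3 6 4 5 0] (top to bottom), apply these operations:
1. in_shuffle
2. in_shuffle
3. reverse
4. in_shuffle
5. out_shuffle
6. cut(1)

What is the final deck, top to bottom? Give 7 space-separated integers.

After op 1 (in_shuffle): [6 2 4 1 5 3 0]
After op 2 (in_shuffle): [1 6 5 2 3 4 0]
After op 3 (reverse): [0 4 3 2 5 6 1]
After op 4 (in_shuffle): [2 0 5 4 6 3 1]
After op 5 (out_shuffle): [2 6 0 3 5 1 4]
After op 6 (cut(1)): [6 0 3 5 1 4 2]

Answer: 6 0 3 5 1 4 2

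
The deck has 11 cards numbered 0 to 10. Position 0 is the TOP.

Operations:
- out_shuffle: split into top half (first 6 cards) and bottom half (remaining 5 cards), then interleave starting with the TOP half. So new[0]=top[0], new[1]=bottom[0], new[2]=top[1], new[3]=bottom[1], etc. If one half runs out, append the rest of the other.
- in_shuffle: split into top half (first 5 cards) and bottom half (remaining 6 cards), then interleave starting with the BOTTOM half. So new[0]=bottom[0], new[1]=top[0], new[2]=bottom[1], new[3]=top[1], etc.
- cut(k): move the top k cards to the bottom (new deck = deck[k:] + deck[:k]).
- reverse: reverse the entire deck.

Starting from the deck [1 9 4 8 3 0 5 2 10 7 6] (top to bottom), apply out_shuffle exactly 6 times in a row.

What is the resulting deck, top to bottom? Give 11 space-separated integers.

Answer: 1 0 6 3 7 8 10 4 2 9 5

Derivation:
After op 1 (out_shuffle): [1 5 9 2 4 10 8 7 3 6 0]
After op 2 (out_shuffle): [1 8 5 7 9 3 2 6 4 0 10]
After op 3 (out_shuffle): [1 2 8 6 5 4 7 0 9 10 3]
After op 4 (out_shuffle): [1 7 2 0 8 9 6 10 5 3 4]
After op 5 (out_shuffle): [1 6 7 10 2 5 0 3 8 4 9]
After op 6 (out_shuffle): [1 0 6 3 7 8 10 4 2 9 5]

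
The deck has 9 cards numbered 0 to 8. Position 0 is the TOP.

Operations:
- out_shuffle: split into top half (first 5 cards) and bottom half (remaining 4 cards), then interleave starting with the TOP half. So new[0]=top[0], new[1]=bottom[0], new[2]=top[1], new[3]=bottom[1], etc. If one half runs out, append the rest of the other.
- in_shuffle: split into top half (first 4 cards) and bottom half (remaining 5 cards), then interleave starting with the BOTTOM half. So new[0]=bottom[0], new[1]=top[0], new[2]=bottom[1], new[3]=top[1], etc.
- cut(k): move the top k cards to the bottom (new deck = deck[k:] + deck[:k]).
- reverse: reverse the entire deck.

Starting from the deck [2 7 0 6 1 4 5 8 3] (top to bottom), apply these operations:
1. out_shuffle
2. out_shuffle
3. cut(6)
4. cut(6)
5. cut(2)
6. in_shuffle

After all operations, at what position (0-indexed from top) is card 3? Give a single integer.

After op 1 (out_shuffle): [2 4 7 5 0 8 6 3 1]
After op 2 (out_shuffle): [2 8 4 6 7 3 5 1 0]
After op 3 (cut(6)): [5 1 0 2 8 4 6 7 3]
After op 4 (cut(6)): [6 7 3 5 1 0 2 8 4]
After op 5 (cut(2)): [3 5 1 0 2 8 4 6 7]
After op 6 (in_shuffle): [2 3 8 5 4 1 6 0 7]
Card 3 is at position 1.

Answer: 1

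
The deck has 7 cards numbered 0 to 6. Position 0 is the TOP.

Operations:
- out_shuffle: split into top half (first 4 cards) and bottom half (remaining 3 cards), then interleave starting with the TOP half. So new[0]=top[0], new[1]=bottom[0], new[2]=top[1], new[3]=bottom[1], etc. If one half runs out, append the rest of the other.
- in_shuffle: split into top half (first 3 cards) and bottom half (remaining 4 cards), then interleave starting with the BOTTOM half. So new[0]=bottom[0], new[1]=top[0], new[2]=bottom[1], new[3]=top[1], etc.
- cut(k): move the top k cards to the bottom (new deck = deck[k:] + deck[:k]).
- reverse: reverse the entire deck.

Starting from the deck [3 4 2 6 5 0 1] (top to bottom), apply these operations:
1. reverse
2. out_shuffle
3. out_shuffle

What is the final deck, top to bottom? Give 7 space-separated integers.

Answer: 1 5 2 3 0 6 4

Derivation:
After op 1 (reverse): [1 0 5 6 2 4 3]
After op 2 (out_shuffle): [1 2 0 4 5 3 6]
After op 3 (out_shuffle): [1 5 2 3 0 6 4]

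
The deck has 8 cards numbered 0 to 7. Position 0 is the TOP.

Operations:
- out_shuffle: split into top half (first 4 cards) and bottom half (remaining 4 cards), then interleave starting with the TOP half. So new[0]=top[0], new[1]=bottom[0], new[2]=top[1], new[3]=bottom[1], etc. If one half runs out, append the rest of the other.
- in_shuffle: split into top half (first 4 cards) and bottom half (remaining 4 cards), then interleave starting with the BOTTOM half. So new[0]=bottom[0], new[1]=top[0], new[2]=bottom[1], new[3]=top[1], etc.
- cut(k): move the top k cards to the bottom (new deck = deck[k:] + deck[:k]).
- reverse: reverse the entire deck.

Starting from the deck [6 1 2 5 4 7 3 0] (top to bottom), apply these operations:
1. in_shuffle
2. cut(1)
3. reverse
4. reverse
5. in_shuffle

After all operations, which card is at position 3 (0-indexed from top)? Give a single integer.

After op 1 (in_shuffle): [4 6 7 1 3 2 0 5]
After op 2 (cut(1)): [6 7 1 3 2 0 5 4]
After op 3 (reverse): [4 5 0 2 3 1 7 6]
After op 4 (reverse): [6 7 1 3 2 0 5 4]
After op 5 (in_shuffle): [2 6 0 7 5 1 4 3]
Position 3: card 7.

Answer: 7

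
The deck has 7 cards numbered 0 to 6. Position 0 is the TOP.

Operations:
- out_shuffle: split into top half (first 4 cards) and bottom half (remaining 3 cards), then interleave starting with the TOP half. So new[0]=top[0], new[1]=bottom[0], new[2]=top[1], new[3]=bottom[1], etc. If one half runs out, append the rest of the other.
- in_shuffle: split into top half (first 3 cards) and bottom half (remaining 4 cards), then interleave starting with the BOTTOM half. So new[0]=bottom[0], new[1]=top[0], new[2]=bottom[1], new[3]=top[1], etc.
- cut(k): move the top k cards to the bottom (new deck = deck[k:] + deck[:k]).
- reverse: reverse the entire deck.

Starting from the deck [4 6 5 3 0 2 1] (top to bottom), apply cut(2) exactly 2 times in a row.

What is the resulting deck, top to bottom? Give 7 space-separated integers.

Answer: 0 2 1 4 6 5 3

Derivation:
After op 1 (cut(2)): [5 3 0 2 1 4 6]
After op 2 (cut(2)): [0 2 1 4 6 5 3]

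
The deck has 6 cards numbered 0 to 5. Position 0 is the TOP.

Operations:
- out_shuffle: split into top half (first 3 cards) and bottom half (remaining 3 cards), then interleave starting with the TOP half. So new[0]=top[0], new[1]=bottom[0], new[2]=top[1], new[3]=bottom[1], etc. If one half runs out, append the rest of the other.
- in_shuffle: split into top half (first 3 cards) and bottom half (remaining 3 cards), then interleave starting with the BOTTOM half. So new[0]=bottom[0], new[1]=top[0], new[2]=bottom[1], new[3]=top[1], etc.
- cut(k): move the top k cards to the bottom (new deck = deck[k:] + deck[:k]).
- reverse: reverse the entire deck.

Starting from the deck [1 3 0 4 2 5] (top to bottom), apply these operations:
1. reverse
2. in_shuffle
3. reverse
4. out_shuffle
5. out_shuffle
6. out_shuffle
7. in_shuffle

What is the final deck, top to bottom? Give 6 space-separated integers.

After op 1 (reverse): [5 2 4 0 3 1]
After op 2 (in_shuffle): [0 5 3 2 1 4]
After op 3 (reverse): [4 1 2 3 5 0]
After op 4 (out_shuffle): [4 3 1 5 2 0]
After op 5 (out_shuffle): [4 5 3 2 1 0]
After op 6 (out_shuffle): [4 2 5 1 3 0]
After op 7 (in_shuffle): [1 4 3 2 0 5]

Answer: 1 4 3 2 0 5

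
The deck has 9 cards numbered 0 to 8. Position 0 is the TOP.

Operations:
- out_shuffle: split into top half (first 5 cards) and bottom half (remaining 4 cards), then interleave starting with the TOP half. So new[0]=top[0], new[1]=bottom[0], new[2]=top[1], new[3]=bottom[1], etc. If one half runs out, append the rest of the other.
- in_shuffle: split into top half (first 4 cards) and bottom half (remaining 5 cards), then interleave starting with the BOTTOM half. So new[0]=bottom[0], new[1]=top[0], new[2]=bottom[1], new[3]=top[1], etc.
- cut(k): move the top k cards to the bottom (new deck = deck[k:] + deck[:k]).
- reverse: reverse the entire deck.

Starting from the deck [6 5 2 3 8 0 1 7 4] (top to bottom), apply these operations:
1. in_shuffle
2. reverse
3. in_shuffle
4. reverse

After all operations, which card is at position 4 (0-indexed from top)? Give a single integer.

Answer: 0

Derivation:
After op 1 (in_shuffle): [8 6 0 5 1 2 7 3 4]
After op 2 (reverse): [4 3 7 2 1 5 0 6 8]
After op 3 (in_shuffle): [1 4 5 3 0 7 6 2 8]
After op 4 (reverse): [8 2 6 7 0 3 5 4 1]
Position 4: card 0.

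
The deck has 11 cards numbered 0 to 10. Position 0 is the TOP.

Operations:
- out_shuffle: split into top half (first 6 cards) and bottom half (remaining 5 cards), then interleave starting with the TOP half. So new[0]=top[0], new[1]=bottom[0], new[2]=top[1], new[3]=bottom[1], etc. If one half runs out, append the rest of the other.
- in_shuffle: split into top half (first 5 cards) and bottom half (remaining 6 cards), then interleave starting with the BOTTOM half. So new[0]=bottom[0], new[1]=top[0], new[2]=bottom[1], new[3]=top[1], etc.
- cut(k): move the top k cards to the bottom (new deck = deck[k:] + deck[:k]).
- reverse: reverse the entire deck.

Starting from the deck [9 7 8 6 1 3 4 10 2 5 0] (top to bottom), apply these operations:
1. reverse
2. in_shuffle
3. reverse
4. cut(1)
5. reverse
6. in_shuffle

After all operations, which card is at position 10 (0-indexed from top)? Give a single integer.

After op 1 (reverse): [0 5 2 10 4 3 1 6 8 7 9]
After op 2 (in_shuffle): [3 0 1 5 6 2 8 10 7 4 9]
After op 3 (reverse): [9 4 7 10 8 2 6 5 1 0 3]
After op 4 (cut(1)): [4 7 10 8 2 6 5 1 0 3 9]
After op 5 (reverse): [9 3 0 1 5 6 2 8 10 7 4]
After op 6 (in_shuffle): [6 9 2 3 8 0 10 1 7 5 4]
Position 10: card 4.

Answer: 4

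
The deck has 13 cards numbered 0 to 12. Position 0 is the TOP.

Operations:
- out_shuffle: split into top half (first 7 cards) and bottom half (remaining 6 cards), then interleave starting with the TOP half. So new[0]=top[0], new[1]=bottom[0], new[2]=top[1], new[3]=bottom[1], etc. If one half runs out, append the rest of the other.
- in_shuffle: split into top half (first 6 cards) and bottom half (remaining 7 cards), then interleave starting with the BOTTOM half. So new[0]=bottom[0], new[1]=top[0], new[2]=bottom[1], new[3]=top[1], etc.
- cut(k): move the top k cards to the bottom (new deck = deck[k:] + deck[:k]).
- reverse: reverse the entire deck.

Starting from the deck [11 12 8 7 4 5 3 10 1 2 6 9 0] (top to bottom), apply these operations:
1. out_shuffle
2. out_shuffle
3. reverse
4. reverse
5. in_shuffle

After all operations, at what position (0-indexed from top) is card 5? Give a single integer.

Answer: 2

Derivation:
After op 1 (out_shuffle): [11 10 12 1 8 2 7 6 4 9 5 0 3]
After op 2 (out_shuffle): [11 6 10 4 12 9 1 5 8 0 2 3 7]
After op 3 (reverse): [7 3 2 0 8 5 1 9 12 4 10 6 11]
After op 4 (reverse): [11 6 10 4 12 9 1 5 8 0 2 3 7]
After op 5 (in_shuffle): [1 11 5 6 8 10 0 4 2 12 3 9 7]
Card 5 is at position 2.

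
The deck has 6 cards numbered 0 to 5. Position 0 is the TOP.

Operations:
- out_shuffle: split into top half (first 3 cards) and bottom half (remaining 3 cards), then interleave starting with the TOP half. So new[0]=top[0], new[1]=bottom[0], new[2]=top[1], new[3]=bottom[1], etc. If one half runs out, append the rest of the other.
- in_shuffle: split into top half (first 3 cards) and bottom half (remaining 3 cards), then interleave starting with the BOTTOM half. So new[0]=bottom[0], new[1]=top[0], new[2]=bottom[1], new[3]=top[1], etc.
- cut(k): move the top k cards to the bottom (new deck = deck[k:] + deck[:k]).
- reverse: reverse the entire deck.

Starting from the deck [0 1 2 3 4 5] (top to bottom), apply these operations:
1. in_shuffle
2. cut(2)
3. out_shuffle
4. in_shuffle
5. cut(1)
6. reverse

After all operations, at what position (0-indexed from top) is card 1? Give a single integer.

Answer: 1

Derivation:
After op 1 (in_shuffle): [3 0 4 1 5 2]
After op 2 (cut(2)): [4 1 5 2 3 0]
After op 3 (out_shuffle): [4 2 1 3 5 0]
After op 4 (in_shuffle): [3 4 5 2 0 1]
After op 5 (cut(1)): [4 5 2 0 1 3]
After op 6 (reverse): [3 1 0 2 5 4]
Card 1 is at position 1.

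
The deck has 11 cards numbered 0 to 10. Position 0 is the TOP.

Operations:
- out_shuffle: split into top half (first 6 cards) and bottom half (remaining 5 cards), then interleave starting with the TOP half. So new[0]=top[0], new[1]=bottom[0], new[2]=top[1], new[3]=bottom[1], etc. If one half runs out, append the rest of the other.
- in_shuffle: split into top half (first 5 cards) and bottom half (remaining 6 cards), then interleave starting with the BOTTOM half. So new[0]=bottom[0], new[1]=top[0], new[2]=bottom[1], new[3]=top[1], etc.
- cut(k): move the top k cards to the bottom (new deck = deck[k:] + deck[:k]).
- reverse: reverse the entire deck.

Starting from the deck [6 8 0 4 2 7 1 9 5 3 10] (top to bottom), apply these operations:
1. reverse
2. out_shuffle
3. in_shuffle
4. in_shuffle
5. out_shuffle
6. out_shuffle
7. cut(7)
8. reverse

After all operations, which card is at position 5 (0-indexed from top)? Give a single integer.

Answer: 10

Derivation:
After op 1 (reverse): [10 3 5 9 1 7 2 4 0 8 6]
After op 2 (out_shuffle): [10 2 3 4 5 0 9 8 1 6 7]
After op 3 (in_shuffle): [0 10 9 2 8 3 1 4 6 5 7]
After op 4 (in_shuffle): [3 0 1 10 4 9 6 2 5 8 7]
After op 5 (out_shuffle): [3 6 0 2 1 5 10 8 4 7 9]
After op 6 (out_shuffle): [3 10 6 8 0 4 2 7 1 9 5]
After op 7 (cut(7)): [7 1 9 5 3 10 6 8 0 4 2]
After op 8 (reverse): [2 4 0 8 6 10 3 5 9 1 7]
Position 5: card 10.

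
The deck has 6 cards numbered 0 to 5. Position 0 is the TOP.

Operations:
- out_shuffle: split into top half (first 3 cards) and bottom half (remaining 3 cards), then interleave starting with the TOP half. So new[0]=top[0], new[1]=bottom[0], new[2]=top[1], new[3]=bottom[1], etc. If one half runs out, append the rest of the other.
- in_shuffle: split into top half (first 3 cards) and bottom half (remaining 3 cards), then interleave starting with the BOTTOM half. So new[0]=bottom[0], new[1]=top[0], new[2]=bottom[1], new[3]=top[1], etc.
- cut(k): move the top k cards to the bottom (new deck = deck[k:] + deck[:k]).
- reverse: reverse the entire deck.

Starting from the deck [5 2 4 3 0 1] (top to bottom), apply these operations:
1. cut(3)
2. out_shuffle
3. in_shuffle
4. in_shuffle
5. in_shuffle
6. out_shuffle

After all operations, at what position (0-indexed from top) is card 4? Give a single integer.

Answer: 5

Derivation:
After op 1 (cut(3)): [3 0 1 5 2 4]
After op 2 (out_shuffle): [3 5 0 2 1 4]
After op 3 (in_shuffle): [2 3 1 5 4 0]
After op 4 (in_shuffle): [5 2 4 3 0 1]
After op 5 (in_shuffle): [3 5 0 2 1 4]
After op 6 (out_shuffle): [3 2 5 1 0 4]
Card 4 is at position 5.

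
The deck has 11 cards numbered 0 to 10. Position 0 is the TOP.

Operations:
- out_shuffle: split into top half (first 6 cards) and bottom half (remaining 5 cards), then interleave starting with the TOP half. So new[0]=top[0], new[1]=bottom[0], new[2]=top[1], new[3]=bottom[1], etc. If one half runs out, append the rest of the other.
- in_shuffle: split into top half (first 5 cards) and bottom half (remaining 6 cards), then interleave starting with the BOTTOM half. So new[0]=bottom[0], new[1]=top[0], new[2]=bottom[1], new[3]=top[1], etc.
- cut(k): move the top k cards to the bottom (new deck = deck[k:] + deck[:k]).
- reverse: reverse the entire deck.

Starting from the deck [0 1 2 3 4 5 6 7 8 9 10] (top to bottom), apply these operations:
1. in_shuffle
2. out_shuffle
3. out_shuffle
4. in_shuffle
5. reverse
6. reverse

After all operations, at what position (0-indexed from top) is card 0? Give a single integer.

After op 1 (in_shuffle): [5 0 6 1 7 2 8 3 9 4 10]
After op 2 (out_shuffle): [5 8 0 3 6 9 1 4 7 10 2]
After op 3 (out_shuffle): [5 1 8 4 0 7 3 10 6 2 9]
After op 4 (in_shuffle): [7 5 3 1 10 8 6 4 2 0 9]
After op 5 (reverse): [9 0 2 4 6 8 10 1 3 5 7]
After op 6 (reverse): [7 5 3 1 10 8 6 4 2 0 9]
Card 0 is at position 9.

Answer: 9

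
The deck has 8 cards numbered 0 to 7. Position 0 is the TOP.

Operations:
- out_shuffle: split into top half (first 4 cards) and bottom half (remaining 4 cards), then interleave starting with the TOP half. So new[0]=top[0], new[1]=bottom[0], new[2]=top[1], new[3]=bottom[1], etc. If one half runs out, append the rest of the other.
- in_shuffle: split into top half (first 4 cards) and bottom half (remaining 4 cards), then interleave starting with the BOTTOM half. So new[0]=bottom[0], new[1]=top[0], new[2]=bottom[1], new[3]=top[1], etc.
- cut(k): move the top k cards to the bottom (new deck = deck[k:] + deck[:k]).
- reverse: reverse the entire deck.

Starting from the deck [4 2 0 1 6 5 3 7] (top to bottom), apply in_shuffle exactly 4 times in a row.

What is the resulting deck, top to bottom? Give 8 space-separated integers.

Answer: 1 7 0 3 2 5 4 6

Derivation:
After op 1 (in_shuffle): [6 4 5 2 3 0 7 1]
After op 2 (in_shuffle): [3 6 0 4 7 5 1 2]
After op 3 (in_shuffle): [7 3 5 6 1 0 2 4]
After op 4 (in_shuffle): [1 7 0 3 2 5 4 6]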